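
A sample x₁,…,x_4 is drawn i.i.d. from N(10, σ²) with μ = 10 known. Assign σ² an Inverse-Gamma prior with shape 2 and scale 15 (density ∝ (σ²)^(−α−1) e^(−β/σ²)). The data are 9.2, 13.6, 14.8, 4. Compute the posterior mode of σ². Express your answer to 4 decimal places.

Sum of squared deviations about the known mean: SS = (9.2−10)² + (13.6−10)² + (14.8−10)² + (4−10)² = 72.64.
The Normal likelihood contributes (σ²)^(−n/2) exp(−SS/(2σ²)), so the posterior is Inverse-Gamma(α + n/2, β + SS/2) = Inverse-Gamma(4, 51.32).
The mode of Inverse-Gamma(a, b) is b/(a+1) = 51.32/5 ≈ 10.2640.

σ̂²_MAP = 10.2640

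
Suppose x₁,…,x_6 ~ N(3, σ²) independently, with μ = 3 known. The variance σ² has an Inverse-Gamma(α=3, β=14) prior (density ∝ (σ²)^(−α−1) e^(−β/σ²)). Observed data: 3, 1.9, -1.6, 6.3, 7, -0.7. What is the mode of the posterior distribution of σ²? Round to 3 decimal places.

Sum of squared deviations about the known mean: SS = (3−3)² + (1.9−3)² + (-1.6−3)² + (6.3−3)² + (7−3)² + (-0.7−3)² = 62.95.
The Normal likelihood contributes (σ²)^(−n/2) exp(−SS/(2σ²)), so the posterior is Inverse-Gamma(α + n/2, β + SS/2) = Inverse-Gamma(6, 45.475).
The mode of Inverse-Gamma(a, b) is b/(a+1) = 45.475/7 ≈ 6.496.

σ̂²_MAP = 6.496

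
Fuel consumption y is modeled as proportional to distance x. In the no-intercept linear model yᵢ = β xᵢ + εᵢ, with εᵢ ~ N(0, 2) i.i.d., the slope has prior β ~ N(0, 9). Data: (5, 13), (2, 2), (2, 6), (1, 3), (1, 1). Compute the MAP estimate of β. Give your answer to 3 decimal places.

β̂_MAP = 2.413

log p(β | y) = −Σ(yᵢ − βxᵢ)²/(2·2) − β²/(2·9) + const.
Setting the derivative to zero: Σxᵢ(yᵢ − βxᵢ)/2 − β/9 = 0, so β = Σxᵢyᵢ / (Σxᵢ² + σ²/τ²).
Σxᵢyᵢ = 5·13 + 2·2 + 2·6 + 1·3 + 1·1 = 85; Σxᵢ² = 35; σ²/τ² = 2/9.
β̂_MAP = 85 / (35 + 2/9) = 85/(317/9) = 765/317 ≈ 2.413.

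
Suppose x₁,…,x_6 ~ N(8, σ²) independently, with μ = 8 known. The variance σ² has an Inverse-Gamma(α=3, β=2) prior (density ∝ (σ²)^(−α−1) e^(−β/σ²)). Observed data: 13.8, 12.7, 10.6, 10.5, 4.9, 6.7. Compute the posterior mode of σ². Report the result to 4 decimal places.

Sum of squared deviations about the known mean: SS = (13.8−8)² + (12.7−8)² + (10.6−8)² + (10.5−8)² + (4.9−8)² + (6.7−8)² = 80.04.
The Normal likelihood contributes (σ²)^(−n/2) exp(−SS/(2σ²)), so the posterior is Inverse-Gamma(α + n/2, β + SS/2) = Inverse-Gamma(6, 42.02).
The mode of Inverse-Gamma(a, b) is b/(a+1) = 42.02/7 ≈ 6.0029.

σ̂²_MAP = 6.0029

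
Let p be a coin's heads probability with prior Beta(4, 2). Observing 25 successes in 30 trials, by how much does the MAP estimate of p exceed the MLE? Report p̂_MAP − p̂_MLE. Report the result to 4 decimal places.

MAP − MLE = -0.0098

Posterior is Beta(29, 7); MAP = (29−1)/(36−2) = 28/34 ≈ 0.82353.
MLE ignores the prior: p̂_MLE = k/n = 25/30 ≈ 0.83333.
Difference = 28/34 − 25/30 = -1/102 ≈ -0.0098.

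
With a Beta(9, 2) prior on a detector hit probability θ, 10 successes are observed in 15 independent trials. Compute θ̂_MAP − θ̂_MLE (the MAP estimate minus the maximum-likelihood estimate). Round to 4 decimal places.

MAP − MLE = 0.0833

Posterior is Beta(19, 7); MAP = (19−1)/(26−2) = 18/24 ≈ 0.75000.
MLE ignores the prior: θ̂_MLE = k/n = 10/15 ≈ 0.66667.
Difference = 18/24 − 10/15 = 1/12 ≈ 0.0833.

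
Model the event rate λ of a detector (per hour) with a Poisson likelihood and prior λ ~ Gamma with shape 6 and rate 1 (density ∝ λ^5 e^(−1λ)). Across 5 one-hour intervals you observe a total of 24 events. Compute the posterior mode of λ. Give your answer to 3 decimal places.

λ̂_MAP = 4.833

Σxᵢ = 24, n = 5.
Posterior ∝ λ^5e^(−1λ) · λ^24e^(−5λ) = λ^29e^(−6λ), i.e. Gamma(shape=30, rate=6).
The mode of a Gamma(a, b) with a ≥ 1 (shape–rate) is (a−1)/b = 29/6 ≈ 4.833.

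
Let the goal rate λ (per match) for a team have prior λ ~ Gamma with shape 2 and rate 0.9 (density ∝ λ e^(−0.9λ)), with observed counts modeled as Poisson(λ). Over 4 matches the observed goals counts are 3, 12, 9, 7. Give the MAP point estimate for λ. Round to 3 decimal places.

λ̂_MAP = 6.531

Σxᵢ = 3+12+9+7 = 31, with n = 4.
Posterior ∝ λe^(−0.9λ) · λ^31e^(−4λ) = λ^32e^(−4.9λ), i.e. Gamma(shape=33, rate=4.9).
The mode of a Gamma(a, b) with a ≥ 1 (shape–rate) is (a−1)/b = 32/4.9 ≈ 6.531.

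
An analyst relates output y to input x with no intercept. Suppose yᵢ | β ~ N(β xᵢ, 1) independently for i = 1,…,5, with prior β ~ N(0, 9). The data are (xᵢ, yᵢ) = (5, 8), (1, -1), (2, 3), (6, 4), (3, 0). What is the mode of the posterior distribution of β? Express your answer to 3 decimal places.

β̂_MAP = 0.919

log p(β | y) = −Σ(yᵢ − βxᵢ)²/(2·1) − β²/(2·9) + const.
Setting the derivative to zero: Σxᵢ(yᵢ − βxᵢ)/1 − β/9 = 0, so β = Σxᵢyᵢ / (Σxᵢ² + σ²/τ²).
Σxᵢyᵢ = 5·8 + 1·(-1) + 2·3 + 6·4 + 3·0 = 69; Σxᵢ² = 75; σ²/τ² = 1/9.
β̂_MAP = 69 / (75 + 1/9) = 69/(676/9) = 621/676 ≈ 0.919.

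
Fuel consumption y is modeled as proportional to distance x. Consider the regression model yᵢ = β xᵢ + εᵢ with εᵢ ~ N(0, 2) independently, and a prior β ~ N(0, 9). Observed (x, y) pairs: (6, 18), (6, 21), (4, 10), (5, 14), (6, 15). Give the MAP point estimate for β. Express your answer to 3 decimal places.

β̂_MAP = 2.908

log p(β | y) = −Σ(yᵢ − βxᵢ)²/(2·2) − β²/(2·9) + const.
Setting the derivative to zero: Σxᵢ(yᵢ − βxᵢ)/2 − β/9 = 0, so β = Σxᵢyᵢ / (Σxᵢ² + σ²/τ²).
Σxᵢyᵢ = 6·18 + 6·21 + 4·10 + 5·14 + 6·15 = 434; Σxᵢ² = 149; σ²/τ² = 2/9.
β̂_MAP = 434 / (149 + 2/9) = 434/(1343/9) = 3906/1343 ≈ 2.908.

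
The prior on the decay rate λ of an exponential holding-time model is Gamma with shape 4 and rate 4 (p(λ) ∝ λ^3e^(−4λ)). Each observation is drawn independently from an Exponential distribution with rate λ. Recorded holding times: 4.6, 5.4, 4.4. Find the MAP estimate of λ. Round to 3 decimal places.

The Exponential(rate=λ) likelihood is ∝ λ^n e^(−λΣtᵢ). Here n = 3 and Σtᵢ = 4.6 + 5.4 + 4.4 = 14.4.
Posterior ∝ λ^3e^(−4λ) · λ^3e^(−14.4λ) = λ^6e^(−18.4λ), i.e. Gamma(7, 18.4).
Mode = (a−1)/b = 6/18.4 ≈ 0.326.

λ̂_MAP = 0.326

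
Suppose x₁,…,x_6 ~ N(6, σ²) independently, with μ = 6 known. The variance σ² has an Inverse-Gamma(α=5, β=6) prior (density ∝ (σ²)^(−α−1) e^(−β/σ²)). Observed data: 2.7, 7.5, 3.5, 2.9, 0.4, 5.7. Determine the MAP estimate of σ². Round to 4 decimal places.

σ̂²_MAP = 4.0250

Sum of squared deviations about the known mean: SS = (2.7−6)² + (7.5−6)² + (3.5−6)² + (2.9−6)² + (0.4−6)² + (5.7−6)² = 60.45.
The Normal likelihood contributes (σ²)^(−n/2) exp(−SS/(2σ²)), so the posterior is Inverse-Gamma(α + n/2, β + SS/2) = Inverse-Gamma(8, 36.225).
The mode of Inverse-Gamma(a, b) is b/(a+1) = 36.225/9 ≈ 4.0250.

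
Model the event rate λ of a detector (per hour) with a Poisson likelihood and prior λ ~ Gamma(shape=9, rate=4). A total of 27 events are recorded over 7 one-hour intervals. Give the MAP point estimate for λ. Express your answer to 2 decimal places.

λ̂_MAP = 3.18

Σxᵢ = 27, n = 7.
Posterior ∝ λ^8e^(−4λ) · λ^27e^(−7λ) = λ^35e^(−11λ), i.e. Gamma(shape=36, rate=11).
The mode of a Gamma(a, b) with a ≥ 1 (shape–rate) is (a−1)/b = 35/11 ≈ 3.18.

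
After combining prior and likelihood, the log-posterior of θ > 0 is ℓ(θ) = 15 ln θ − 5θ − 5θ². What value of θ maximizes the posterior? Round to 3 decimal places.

θ̂_MAP = 1.000

ℓ'(θ) = 15/θ − 5 − 10θ. Setting this to zero and multiplying by θ: 10θ² + 5θ − 15 = 0.
θ = (−5 + √(5² + 4·10·15)) / (2·10) = (−5 + √625) / 20 = (−5 + 25)/20 = 1.
ℓ''(θ) = −15/θ² − 10 < 0, confirming a maximum.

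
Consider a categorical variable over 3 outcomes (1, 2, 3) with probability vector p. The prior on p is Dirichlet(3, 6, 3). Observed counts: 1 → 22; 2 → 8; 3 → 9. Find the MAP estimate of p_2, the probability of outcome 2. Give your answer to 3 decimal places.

The posterior is Dirichlet(αᵢ + nᵢ) = Dirichlet(25, 14, 12).
For a Dirichlet(a₁,…,a_K) with all aᵢ > 1, the mode has j-th component (aⱼ − 1)/(Σaᵢ − K).
Here Σaᵢ = 51 and K = 3, so p_2 = (14 − 1)/(51 − 3) = 13/48 ≈ 0.271.

MAP estimate: 0.271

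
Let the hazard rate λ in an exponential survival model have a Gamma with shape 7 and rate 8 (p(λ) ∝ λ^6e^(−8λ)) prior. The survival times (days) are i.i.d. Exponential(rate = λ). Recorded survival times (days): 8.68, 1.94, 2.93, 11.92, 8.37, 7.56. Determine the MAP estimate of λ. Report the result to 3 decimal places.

The Exponential(rate=λ) likelihood is ∝ λ^n e^(−λΣtᵢ). Here n = 6 and Σtᵢ = 8.68 + 1.94 + 2.93 + 11.92 + 8.37 + 7.56 = 41.40.
Posterior ∝ λ^6e^(−8λ) · λ^6e^(−41.40λ) = λ^12e^(−49.40λ), i.e. Gamma(13, 49.40).
Mode = (a−1)/b = 12/49.40 ≈ 0.243.

λ̂_MAP = 0.243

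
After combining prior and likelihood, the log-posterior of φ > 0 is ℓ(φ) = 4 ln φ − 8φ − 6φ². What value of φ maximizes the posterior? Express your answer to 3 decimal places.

ℓ'(φ) = 4/φ − 8 − 12φ. Setting this to zero and multiplying by φ: 12φ² + 8φ − 4 = 0.
φ = (−8 + √(8² + 4·12·4)) / (2·12) = (−8 + √256) / 24 = (−8 + 16)/24 = 1/3.
ℓ''(φ) = −4/φ² − 12 < 0, confirming a maximum.

φ̂_MAP = 0.333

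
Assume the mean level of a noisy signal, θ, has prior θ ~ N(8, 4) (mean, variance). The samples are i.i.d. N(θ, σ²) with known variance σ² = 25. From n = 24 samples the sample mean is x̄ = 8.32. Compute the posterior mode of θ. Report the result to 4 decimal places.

n = 24, x̄ = 8.32.
For a Normal prior and Normal likelihood with known variance, the posterior is Normal; its mode equals its mean, the precision-weighted average.
Prior precision 1/σ₀² = 1/4 = 0.25; data precision n/σ² = 24/25 = 0.96.
θ̂ = (0.25·8 + 0.96·8.32) / (0.25 + 0.96) = 9.9872/1.21 = 24968/3025 ≈ 8.2539.

θ̂_MAP = 8.2539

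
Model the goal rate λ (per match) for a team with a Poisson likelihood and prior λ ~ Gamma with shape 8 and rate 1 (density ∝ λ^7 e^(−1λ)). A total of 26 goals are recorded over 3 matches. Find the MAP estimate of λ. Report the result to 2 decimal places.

λ̂_MAP = 8.25

Σxᵢ = 26, n = 3.
Posterior ∝ λ^7e^(−1λ) · λ^26e^(−3λ) = λ^33e^(−4λ), i.e. Gamma(shape=34, rate=4).
The mode of a Gamma(a, b) with a ≥ 1 (shape–rate) is (a−1)/b = 33/4 ≈ 8.25.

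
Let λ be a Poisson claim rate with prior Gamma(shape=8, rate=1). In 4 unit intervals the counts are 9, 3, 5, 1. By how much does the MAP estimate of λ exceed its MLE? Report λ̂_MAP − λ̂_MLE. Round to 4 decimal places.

Σxᵢ = 18. Posterior is Gamma(26, 5); MAP = (26−1)/5 = 25/5 ≈ 5.00000.
MLE = x̄ = 18/4 ≈ 4.50000.
Difference = 25/5 − 18/4 = 1/2 ≈ 0.5000.

MAP − MLE = 0.5000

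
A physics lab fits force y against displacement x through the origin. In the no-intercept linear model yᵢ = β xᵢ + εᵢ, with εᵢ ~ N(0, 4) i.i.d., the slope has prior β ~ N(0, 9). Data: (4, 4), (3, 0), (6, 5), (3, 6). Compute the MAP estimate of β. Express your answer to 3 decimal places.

β̂_MAP = 0.909

log p(β | y) = −Σ(yᵢ − βxᵢ)²/(2·4) − β²/(2·9) + const.
Setting the derivative to zero: Σxᵢ(yᵢ − βxᵢ)/4 − β/9 = 0, so β = Σxᵢyᵢ / (Σxᵢ² + σ²/τ²).
Σxᵢyᵢ = 4·4 + 3·0 + 6·5 + 3·6 = 64; Σxᵢ² = 70; σ²/τ² = 4/9.
β̂_MAP = 64 / (70 + 4/9) = 64/(634/9) = 288/317 ≈ 0.909.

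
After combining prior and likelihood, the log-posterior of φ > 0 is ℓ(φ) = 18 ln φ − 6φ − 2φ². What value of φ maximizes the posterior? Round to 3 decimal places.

ℓ'(φ) = 18/φ − 6 − 4φ. Setting this to zero and multiplying by φ: 4φ² + 6φ − 18 = 0.
φ = (−6 + √(6² + 4·4·18)) / (2·4) = (−6 + √324) / 8 = (−6 + 18)/8 = 3/2.
ℓ''(φ) = −18/φ² − 4 < 0, confirming a maximum.

φ̂_MAP = 1.500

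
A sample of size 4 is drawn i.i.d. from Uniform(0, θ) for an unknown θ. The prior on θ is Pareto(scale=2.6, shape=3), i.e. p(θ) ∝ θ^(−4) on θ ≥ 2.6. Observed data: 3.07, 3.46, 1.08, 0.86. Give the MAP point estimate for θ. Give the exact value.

The Uniform(0, θ) likelihood is θ^(−n) for θ ≥ max(xᵢ), zero otherwise. Here max(xᵢ) = 3.46.
Posterior ∝ θ^(−4) · θ^(−4) = θ^(−8) on θ ≥ max(2.6, 3.46) = 3.46.
This density is strictly decreasing in θ, so the posterior mode lies at the lower boundary of the support.

θ̂_MAP = 3.46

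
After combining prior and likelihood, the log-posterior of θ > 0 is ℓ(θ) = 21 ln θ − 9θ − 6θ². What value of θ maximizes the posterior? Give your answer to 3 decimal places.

ℓ'(θ) = 21/θ − 9 − 12θ. Setting this to zero and multiplying by θ: 12θ² + 9θ − 21 = 0.
θ = (−9 + √(9² + 4·12·21)) / (2·12) = (−9 + √1089) / 24 = (−9 + 33)/24 = 1.
ℓ''(θ) = −21/θ² − 12 < 0, confirming a maximum.

θ̂_MAP = 1.000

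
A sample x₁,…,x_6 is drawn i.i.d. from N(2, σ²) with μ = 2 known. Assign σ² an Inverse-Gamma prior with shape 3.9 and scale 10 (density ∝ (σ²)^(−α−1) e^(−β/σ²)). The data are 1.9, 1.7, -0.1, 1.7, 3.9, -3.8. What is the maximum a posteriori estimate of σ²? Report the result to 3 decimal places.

σ̂²_MAP = 3.915

Sum of squared deviations about the known mean: SS = (1.9−2)² + (1.7−2)² + (-0.1−2)² + (1.7−2)² + (3.9−2)² + (-3.8−2)² = 41.85.
The Normal likelihood contributes (σ²)^(−n/2) exp(−SS/(2σ²)), so the posterior is Inverse-Gamma(α + n/2, β + SS/2) = Inverse-Gamma(6.9, 30.925).
The mode of Inverse-Gamma(a, b) is b/(a+1) = 30.925/7.9 ≈ 3.915.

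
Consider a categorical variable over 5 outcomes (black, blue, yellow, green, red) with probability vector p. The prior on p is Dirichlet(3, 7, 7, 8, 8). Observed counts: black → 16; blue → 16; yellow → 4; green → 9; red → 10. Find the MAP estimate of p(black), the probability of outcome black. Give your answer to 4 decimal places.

MAP estimate of p(black) = 0.2169

The posterior is Dirichlet(αᵢ + nᵢ) = Dirichlet(19, 23, 11, 17, 18).
For a Dirichlet(a₁,…,a_K) with all aᵢ > 1, the mode has j-th component (aⱼ − 1)/(Σaᵢ − K).
Here Σaᵢ = 88 and K = 5, so p(black) = (19 − 1)/(88 − 5) = 18/83 ≈ 0.2169.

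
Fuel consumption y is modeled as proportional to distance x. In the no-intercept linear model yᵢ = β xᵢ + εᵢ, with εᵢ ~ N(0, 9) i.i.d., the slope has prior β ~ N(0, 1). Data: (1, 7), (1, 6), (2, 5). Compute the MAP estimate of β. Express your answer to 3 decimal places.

log p(β | y) = −Σ(yᵢ − βxᵢ)²/(2·9) − β²/(2·1) + const.
Setting the derivative to zero: Σxᵢ(yᵢ − βxᵢ)/9 − β/1 = 0, so β = Σxᵢyᵢ / (Σxᵢ² + σ²/τ²).
Σxᵢyᵢ = 1·7 + 1·6 + 2·5 = 23; Σxᵢ² = 6; σ²/τ² = 9.
β̂_MAP = 23 / (6 + 9) = 23/15 ≈ 1.533.

β̂_MAP = 1.533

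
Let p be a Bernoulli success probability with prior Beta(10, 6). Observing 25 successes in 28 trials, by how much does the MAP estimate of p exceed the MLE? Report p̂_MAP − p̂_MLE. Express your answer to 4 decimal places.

Posterior is Beta(35, 9); MAP = (35−1)/(44−2) = 34/42 ≈ 0.80952.
MLE ignores the prior: p̂_MLE = k/n = 25/28 ≈ 0.89286.
Difference = 34/42 − 25/28 = -1/12 ≈ -0.0833.

MAP − MLE = -0.0833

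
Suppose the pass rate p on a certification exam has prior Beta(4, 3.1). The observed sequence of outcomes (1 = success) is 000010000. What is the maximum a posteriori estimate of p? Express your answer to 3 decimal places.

Prior: Beta(4, 3.1).
Data: 1 success in 9 trials (from the sequence). The binomial likelihood contributes p(1−p)^8, so the posterior is Beta(4+1, 3.1+8) = Beta(5, 11.1).
For Beta(a, b) with a, b > 1 the mode is (a−1)/(a+b−2) = 4/14.1 ≈ 0.284.

p̂_MAP = 0.284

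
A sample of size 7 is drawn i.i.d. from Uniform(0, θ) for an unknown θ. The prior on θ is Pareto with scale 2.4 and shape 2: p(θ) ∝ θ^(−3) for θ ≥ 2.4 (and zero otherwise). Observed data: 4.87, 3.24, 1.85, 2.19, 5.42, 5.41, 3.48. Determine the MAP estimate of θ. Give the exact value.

θ̂_MAP = 5.42

The Uniform(0, θ) likelihood is θ^(−n) for θ ≥ max(xᵢ), zero otherwise. Here max(xᵢ) = 5.42.
Posterior ∝ θ^(−3) · θ^(−7) = θ^(−10) on θ ≥ max(2.4, 5.42) = 5.42.
This density is strictly decreasing in θ, so the posterior mode lies at the lower boundary of the support.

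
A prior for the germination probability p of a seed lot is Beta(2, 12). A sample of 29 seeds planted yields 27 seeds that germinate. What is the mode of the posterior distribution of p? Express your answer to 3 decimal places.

p̂_MAP = 0.683

Prior: Beta(2, 12).
Data: 27 successes in 29 trials. The binomial likelihood contributes p^27(1−p)^2, so the posterior is Beta(2+27, 12+2) = Beta(29, 14).
For Beta(a, b) with a, b > 1 the mode is (a−1)/(a+b−2) = 28/41 ≈ 0.683.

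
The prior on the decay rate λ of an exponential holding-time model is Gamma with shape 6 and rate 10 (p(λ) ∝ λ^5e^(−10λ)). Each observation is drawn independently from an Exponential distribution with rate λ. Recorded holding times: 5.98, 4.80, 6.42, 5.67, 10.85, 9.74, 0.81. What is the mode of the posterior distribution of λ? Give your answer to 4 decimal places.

λ̂_MAP = 0.2211

The Exponential(rate=λ) likelihood is ∝ λ^n e^(−λΣtᵢ). Here n = 7 and Σtᵢ = 5.98 + 4.80 + 6.42 + 5.67 + 10.85 + 9.74 + 0.81 = 44.27.
Posterior ∝ λ^5e^(−10λ) · λ^7e^(−44.27λ) = λ^12e^(−54.27λ), i.e. Gamma(13, 54.27).
Mode = (a−1)/b = 12/54.27 ≈ 0.2211.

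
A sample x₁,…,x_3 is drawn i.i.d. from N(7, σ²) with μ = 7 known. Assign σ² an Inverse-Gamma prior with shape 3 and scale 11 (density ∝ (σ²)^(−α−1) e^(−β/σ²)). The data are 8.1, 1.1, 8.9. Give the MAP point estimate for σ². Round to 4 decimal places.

σ̂²_MAP = 5.6027

Sum of squared deviations about the known mean: SS = (8.1−7)² + (1.1−7)² + (8.9−7)² = 39.63.
The Normal likelihood contributes (σ²)^(−n/2) exp(−SS/(2σ²)), so the posterior is Inverse-Gamma(α + n/2, β + SS/2) = Inverse-Gamma(4.5, 30.815).
The mode of Inverse-Gamma(a, b) is b/(a+1) = 30.815/5.5 ≈ 5.6027.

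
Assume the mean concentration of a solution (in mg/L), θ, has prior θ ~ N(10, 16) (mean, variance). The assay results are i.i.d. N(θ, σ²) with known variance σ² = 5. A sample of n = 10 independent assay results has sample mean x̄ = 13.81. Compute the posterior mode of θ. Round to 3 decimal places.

θ̂_MAP = 13.695

n = 10, x̄ = 13.81.
For a Normal prior and Normal likelihood with known variance, the posterior is Normal; its mode equals its mean, the precision-weighted average.
Prior precision 1/σ₀² = 1/16 = 0.0625; data precision n/σ² = 10/5 = 2.
θ̂ = (0.0625·10 + 2·13.81) / (0.0625 + 2) = 28.245/2.0625 = 3766/275 ≈ 13.695.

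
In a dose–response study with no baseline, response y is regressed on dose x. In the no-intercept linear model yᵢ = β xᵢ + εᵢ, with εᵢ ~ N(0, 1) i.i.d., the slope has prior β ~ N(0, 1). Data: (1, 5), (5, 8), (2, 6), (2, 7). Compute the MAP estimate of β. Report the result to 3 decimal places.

β̂_MAP = 2.029

log p(β | y) = −Σ(yᵢ − βxᵢ)²/(2·1) − β²/(2·1) + const.
Setting the derivative to zero: Σxᵢ(yᵢ − βxᵢ)/1 − β/1 = 0, so β = Σxᵢyᵢ / (Σxᵢ² + σ²/τ²).
Σxᵢyᵢ = 1·5 + 5·8 + 2·6 + 2·7 = 71; Σxᵢ² = 34; σ²/τ² = 1.
β̂_MAP = 71 / (34 + 1) = 71/35 ≈ 2.029.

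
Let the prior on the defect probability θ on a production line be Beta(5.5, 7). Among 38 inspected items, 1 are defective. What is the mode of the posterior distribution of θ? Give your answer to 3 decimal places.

Prior: Beta(5.5, 7).
Data: 1 success in 38 trials. The binomial likelihood contributes θ(1−θ)^37, so the posterior is Beta(5.5+1, 7+37) = Beta(6.5, 44).
For Beta(a, b) with a, b > 1 the mode is (a−1)/(a+b−2) = 5.5/48.5 ≈ 0.113.

θ̂_MAP = 0.113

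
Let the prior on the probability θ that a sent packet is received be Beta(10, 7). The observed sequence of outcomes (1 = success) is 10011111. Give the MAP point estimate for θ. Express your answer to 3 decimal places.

θ̂_MAP = 0.652

Prior: Beta(10, 7).
Data: 6 successes in 8 trials (from the sequence). The binomial likelihood contributes θ^6(1−θ)^2, so the posterior is Beta(10+6, 7+2) = Beta(16, 9).
For Beta(a, b) with a, b > 1 the mode is (a−1)/(a+b−2) = 15/23 ≈ 0.652.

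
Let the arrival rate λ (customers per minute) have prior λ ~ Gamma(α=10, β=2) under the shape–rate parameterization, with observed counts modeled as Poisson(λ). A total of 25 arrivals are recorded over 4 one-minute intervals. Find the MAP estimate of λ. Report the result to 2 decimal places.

λ̂_MAP = 5.67

Σxᵢ = 25, n = 4.
Posterior ∝ λ^9e^(−2λ) · λ^25e^(−4λ) = λ^34e^(−6λ), i.e. Gamma(shape=35, rate=6).
The mode of a Gamma(a, b) with a ≥ 1 (shape–rate) is (a−1)/b = 34/6 ≈ 5.67.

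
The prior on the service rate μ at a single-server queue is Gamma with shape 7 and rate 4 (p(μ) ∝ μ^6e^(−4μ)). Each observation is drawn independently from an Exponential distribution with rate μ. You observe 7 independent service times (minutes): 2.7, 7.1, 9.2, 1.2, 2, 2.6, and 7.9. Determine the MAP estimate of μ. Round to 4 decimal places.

The Exponential(rate=μ) likelihood is ∝ μ^n e^(−μΣtᵢ). Here n = 7 and Σtᵢ = 2.7 + 7.1 + 9.2 + 1.2 + 2 + 2.6 + 7.9 = 32.7.
Posterior ∝ μ^6e^(−4μ) · μ^7e^(−32.7μ) = μ^13e^(−36.7μ), i.e. Gamma(14, 36.7).
Mode = (a−1)/b = 13/36.7 ≈ 0.3542.

μ̂_MAP = 0.3542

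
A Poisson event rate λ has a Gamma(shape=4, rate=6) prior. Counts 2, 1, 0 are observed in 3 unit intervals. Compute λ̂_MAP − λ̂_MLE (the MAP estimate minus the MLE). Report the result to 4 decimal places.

Σxᵢ = 3. Posterior is Gamma(7, 9); MAP = (7−1)/9 = 6/9 ≈ 0.66667.
MLE = x̄ = 3/3 ≈ 1.00000.
Difference = 6/9 − 3/3 = -1/3 ≈ -0.3333.

MAP − MLE = -0.3333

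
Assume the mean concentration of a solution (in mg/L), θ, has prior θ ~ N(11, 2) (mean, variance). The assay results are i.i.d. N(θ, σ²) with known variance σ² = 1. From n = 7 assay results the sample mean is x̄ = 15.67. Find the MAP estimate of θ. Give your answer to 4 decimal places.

n = 7, x̄ = 15.67.
For a Normal prior and Normal likelihood with known variance, the posterior is Normal; its mode equals its mean, the precision-weighted average.
Prior precision 1/σ₀² = 1/2 = 0.5; data precision n/σ² = 7/1 = 7.
θ̂ = (0.5·11 + 7·15.67) / (0.5 + 7) = 115.19/7.5 = 11519/750 ≈ 15.3587.

θ̂_MAP = 15.3587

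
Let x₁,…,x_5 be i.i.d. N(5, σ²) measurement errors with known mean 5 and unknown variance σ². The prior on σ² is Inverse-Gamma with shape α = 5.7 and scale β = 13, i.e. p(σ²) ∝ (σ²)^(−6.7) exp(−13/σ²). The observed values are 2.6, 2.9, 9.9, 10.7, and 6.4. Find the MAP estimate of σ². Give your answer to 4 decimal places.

Sum of squared deviations about the known mean: SS = (2.6−5)² + (2.9−5)² + (9.9−5)² + (10.7−5)² + (6.4−5)² = 68.63.
The Normal likelihood contributes (σ²)^(−n/2) exp(−SS/(2σ²)), so the posterior is Inverse-Gamma(α + n/2, β + SS/2) = Inverse-Gamma(8.2, 47.315).
The mode of Inverse-Gamma(a, b) is b/(a+1) = 47.315/9.2 ≈ 5.1429.

σ̂²_MAP = 5.1429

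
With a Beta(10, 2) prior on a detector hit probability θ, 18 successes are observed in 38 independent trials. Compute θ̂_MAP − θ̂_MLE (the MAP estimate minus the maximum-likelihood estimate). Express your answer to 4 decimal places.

Posterior is Beta(28, 22); MAP = (28−1)/(50−2) = 27/48 ≈ 0.56250.
MLE ignores the prior: θ̂_MLE = k/n = 18/38 ≈ 0.47368.
Difference = 27/48 − 18/38 = 27/304 ≈ 0.0888.

MAP − MLE = 0.0888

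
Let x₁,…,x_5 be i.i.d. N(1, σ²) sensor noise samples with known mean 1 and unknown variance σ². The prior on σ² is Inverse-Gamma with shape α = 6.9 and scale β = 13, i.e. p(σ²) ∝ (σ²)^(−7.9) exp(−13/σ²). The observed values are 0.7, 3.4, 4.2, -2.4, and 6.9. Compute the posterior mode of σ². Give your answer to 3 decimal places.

Sum of squared deviations about the known mean: SS = (0.7−1)² + (3.4−1)² + (4.2−1)² + (-2.4−1)² + (6.9−1)² = 62.46.
The Normal likelihood contributes (σ²)^(−n/2) exp(−SS/(2σ²)), so the posterior is Inverse-Gamma(α + n/2, β + SS/2) = Inverse-Gamma(9.4, 44.23).
The mode of Inverse-Gamma(a, b) is b/(a+1) = 44.23/10.4 ≈ 4.253.

σ̂²_MAP = 4.253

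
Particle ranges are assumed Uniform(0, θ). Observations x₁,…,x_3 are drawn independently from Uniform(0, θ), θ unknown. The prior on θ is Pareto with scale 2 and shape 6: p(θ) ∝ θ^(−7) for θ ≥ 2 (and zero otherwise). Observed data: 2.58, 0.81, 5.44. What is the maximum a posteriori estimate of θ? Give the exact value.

θ̂_MAP = 5.44

The Uniform(0, θ) likelihood is θ^(−n) for θ ≥ max(xᵢ), zero otherwise. Here max(xᵢ) = 5.44.
Posterior ∝ θ^(−7) · θ^(−3) = θ^(−10) on θ ≥ max(2, 5.44) = 5.44.
This density is strictly decreasing in θ, so the posterior mode lies at the lower boundary of the support.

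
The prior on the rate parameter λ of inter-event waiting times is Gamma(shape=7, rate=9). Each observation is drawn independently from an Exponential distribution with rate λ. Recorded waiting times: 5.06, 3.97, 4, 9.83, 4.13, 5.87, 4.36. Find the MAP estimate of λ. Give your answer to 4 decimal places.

The Exponential(rate=λ) likelihood is ∝ λ^n e^(−λΣtᵢ). Here n = 7 and Σtᵢ = 5.06 + 3.97 + 4 + 9.83 + 4.13 + 5.87 + 4.36 = 37.22.
Posterior ∝ λ^6e^(−9λ) · λ^7e^(−37.22λ) = λ^13e^(−46.22λ), i.e. Gamma(14, 46.22).
Mode = (a−1)/b = 13/46.22 ≈ 0.2813.

λ̂_MAP = 0.2813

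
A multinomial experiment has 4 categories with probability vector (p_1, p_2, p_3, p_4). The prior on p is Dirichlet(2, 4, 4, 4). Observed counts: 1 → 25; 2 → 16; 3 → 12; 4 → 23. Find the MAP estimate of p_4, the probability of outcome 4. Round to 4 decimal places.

MAP estimate: 0.3023

The posterior is Dirichlet(αᵢ + nᵢ) = Dirichlet(27, 20, 16, 27).
For a Dirichlet(a₁,…,a_K) with all aᵢ > 1, the mode has j-th component (aⱼ − 1)/(Σaᵢ − K).
Here Σaᵢ = 90 and K = 4, so p_4 = (27 − 1)/(90 − 4) = 26/86 ≈ 0.3023.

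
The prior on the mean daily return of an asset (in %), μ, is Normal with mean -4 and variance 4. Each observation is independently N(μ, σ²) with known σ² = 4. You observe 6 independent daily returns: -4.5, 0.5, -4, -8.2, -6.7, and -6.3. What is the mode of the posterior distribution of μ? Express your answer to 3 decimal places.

μ̂_MAP = -4.743

n = 6; x̄ = ((-4.5) + 0.5 + (-4) + (-8.2) + (-6.7) + (-6.3))/6 = -29.2/6 = -73/15 ≈ -4.8667.
For a Normal prior and Normal likelihood with known variance, the posterior is Normal; its mode equals its mean, the precision-weighted average.
Prior precision 1/σ₀² = 1/4 = 0.25; data precision n/σ² = 6/4 = 1.5.
μ̂ = (0.25·(-4) + 1.5·(-73/15)) / (0.25 + 1.5) = (-8.3)/1.75 = -166/35 ≈ -4.743.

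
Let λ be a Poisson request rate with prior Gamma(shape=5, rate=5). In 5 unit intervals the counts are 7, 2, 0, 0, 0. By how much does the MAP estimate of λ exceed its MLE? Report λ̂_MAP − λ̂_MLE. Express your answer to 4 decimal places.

MAP − MLE = -0.5000

Σxᵢ = 9. Posterior is Gamma(14, 10); MAP = (14−1)/10 = 13/10 ≈ 1.30000.
MLE = x̄ = 9/5 ≈ 1.80000.
Difference = 13/10 − 9/5 = -1/2 ≈ -0.5000.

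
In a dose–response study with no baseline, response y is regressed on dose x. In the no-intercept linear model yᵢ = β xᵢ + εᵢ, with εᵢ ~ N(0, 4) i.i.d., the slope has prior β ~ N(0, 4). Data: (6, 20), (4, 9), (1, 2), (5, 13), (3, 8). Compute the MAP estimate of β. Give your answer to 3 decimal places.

log p(β | y) = −Σ(yᵢ − βxᵢ)²/(2·4) − β²/(2·4) + const.
Setting the derivative to zero: Σxᵢ(yᵢ − βxᵢ)/4 − β/4 = 0, so β = Σxᵢyᵢ / (Σxᵢ² + σ²/τ²).
Σxᵢyᵢ = 6·20 + 4·9 + 1·2 + 5·13 + 3·8 = 247; Σxᵢ² = 87; σ²/τ² = 1.
β̂_MAP = 247 / (87 + 1) = 247/88 ≈ 2.807.

β̂_MAP = 2.807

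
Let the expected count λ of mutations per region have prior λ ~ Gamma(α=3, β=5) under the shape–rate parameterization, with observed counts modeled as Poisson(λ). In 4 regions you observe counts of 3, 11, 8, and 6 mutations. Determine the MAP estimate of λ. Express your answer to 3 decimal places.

Σxᵢ = 3+11+8+6 = 28, with n = 4.
Posterior ∝ λ^2e^(−5λ) · λ^28e^(−4λ) = λ^30e^(−9λ), i.e. Gamma(shape=31, rate=9).
The mode of a Gamma(a, b) with a ≥ 1 (shape–rate) is (a−1)/b = 30/9 ≈ 3.333.

λ̂_MAP = 3.333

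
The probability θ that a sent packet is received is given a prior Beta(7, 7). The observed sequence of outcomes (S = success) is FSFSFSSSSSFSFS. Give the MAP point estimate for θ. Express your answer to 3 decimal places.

θ̂_MAP = 0.577

Prior: Beta(7, 7).
Data: 9 successes in 14 trials (from the sequence). The binomial likelihood contributes θ^9(1−θ)^5, so the posterior is Beta(7+9, 7+5) = Beta(16, 12).
For Beta(a, b) with a, b > 1 the mode is (a−1)/(a+b−2) = 15/26 ≈ 0.577.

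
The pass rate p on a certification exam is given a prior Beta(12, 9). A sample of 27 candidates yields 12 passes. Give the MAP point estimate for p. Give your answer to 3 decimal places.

Prior: Beta(12, 9).
Data: 12 successes in 27 trials. The binomial likelihood contributes p^12(1−p)^15, so the posterior is Beta(12+12, 9+15) = Beta(24, 24).
For Beta(a, b) with a, b > 1 the mode is (a−1)/(a+b−2) = 23/46 ≈ 0.500.

p̂_MAP = 0.500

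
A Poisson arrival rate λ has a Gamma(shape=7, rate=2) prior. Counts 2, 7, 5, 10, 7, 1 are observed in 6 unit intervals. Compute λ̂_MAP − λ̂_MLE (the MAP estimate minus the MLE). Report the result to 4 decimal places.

MAP − MLE = -0.5833

Σxᵢ = 32. Posterior is Gamma(39, 8); MAP = (39−1)/8 = 38/8 ≈ 4.75000.
MLE = x̄ = 32/6 ≈ 5.33333.
Difference = 38/8 − 32/6 = -7/12 ≈ -0.5833.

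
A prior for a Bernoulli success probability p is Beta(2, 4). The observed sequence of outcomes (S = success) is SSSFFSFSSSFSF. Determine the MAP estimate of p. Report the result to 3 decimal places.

p̂_MAP = 0.529

Prior: Beta(2, 4).
Data: 8 successes in 13 trials (from the sequence). The binomial likelihood contributes p^8(1−p)^5, so the posterior is Beta(2+8, 4+5) = Beta(10, 9).
For Beta(a, b) with a, b > 1 the mode is (a−1)/(a+b−2) = 9/17 ≈ 0.529.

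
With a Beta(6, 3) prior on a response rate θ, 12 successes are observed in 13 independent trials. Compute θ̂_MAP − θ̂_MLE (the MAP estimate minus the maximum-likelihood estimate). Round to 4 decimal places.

Posterior is Beta(18, 4); MAP = (18−1)/(22−2) = 17/20 ≈ 0.85000.
MLE ignores the prior: θ̂_MLE = k/n = 12/13 ≈ 0.92308.
Difference = 17/20 − 12/13 = -19/260 ≈ -0.0731.

MAP − MLE = -0.0731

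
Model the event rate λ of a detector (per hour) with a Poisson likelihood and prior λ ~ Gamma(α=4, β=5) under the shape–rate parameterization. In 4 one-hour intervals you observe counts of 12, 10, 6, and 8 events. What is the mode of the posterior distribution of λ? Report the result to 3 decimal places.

λ̂_MAP = 4.333

Σxᵢ = 12+10+6+8 = 36, with n = 4.
Posterior ∝ λ^3e^(−5λ) · λ^36e^(−4λ) = λ^39e^(−9λ), i.e. Gamma(shape=40, rate=9).
The mode of a Gamma(a, b) with a ≥ 1 (shape–rate) is (a−1)/b = 39/9 ≈ 4.333.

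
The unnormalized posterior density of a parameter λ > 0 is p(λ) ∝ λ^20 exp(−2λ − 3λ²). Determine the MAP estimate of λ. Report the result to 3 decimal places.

ℓ'(λ) = 20/λ − 2 − 6λ. Setting this to zero and multiplying by λ: 6λ² + 2λ − 20 = 0.
λ = (−2 + √(2² + 4·6·20)) / (2·6) = (−2 + √484) / 12 = (−2 + 22)/12 = 5/3.
ℓ''(λ) = −20/λ² − 6 < 0, confirming a maximum.

λ̂_MAP = 1.667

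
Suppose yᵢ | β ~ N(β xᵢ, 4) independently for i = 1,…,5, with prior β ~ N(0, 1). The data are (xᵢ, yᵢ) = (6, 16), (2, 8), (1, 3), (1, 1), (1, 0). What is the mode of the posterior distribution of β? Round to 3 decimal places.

log p(β | y) = −Σ(yᵢ − βxᵢ)²/(2·4) − β²/(2·1) + const.
Setting the derivative to zero: Σxᵢ(yᵢ − βxᵢ)/4 − β/1 = 0, so β = Σxᵢyᵢ / (Σxᵢ² + σ²/τ²).
Σxᵢyᵢ = 6·16 + 2·8 + 1·3 + 1·1 + 1·0 = 116; Σxᵢ² = 43; σ²/τ² = 4.
β̂_MAP = 116 / (43 + 4) = 116/47 ≈ 2.468.

β̂_MAP = 2.468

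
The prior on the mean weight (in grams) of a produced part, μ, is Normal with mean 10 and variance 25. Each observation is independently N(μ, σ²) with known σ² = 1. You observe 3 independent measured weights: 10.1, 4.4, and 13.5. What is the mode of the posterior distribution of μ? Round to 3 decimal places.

n = 3; x̄ = (10.1 + 4.4 + 13.5)/3 = 28/3 = 28/3 ≈ 9.3333.
For a Normal prior and Normal likelihood with known variance, the posterior is Normal; its mode equals its mean, the precision-weighted average.
Prior precision 1/σ₀² = 1/25 = 0.04; data precision n/σ² = 3/1 = 3.
μ̂ = (0.04·10 + 3·(28/3)) / (0.04 + 3) = 28.4/3.04 = 355/38 ≈ 9.342.

μ̂_MAP = 9.342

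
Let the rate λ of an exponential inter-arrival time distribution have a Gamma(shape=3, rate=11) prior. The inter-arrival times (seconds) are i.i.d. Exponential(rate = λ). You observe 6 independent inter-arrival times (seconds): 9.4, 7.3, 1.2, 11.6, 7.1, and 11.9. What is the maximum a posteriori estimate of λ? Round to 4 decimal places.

λ̂_MAP = 0.1345

The Exponential(rate=λ) likelihood is ∝ λ^n e^(−λΣtᵢ). Here n = 6 and Σtᵢ = 9.4 + 7.3 + 1.2 + 11.6 + 7.1 + 11.9 = 48.5.
Posterior ∝ λ^2e^(−11λ) · λ^6e^(−48.5λ) = λ^8e^(−59.5λ), i.e. Gamma(9, 59.5).
Mode = (a−1)/b = 8/59.5 ≈ 0.1345.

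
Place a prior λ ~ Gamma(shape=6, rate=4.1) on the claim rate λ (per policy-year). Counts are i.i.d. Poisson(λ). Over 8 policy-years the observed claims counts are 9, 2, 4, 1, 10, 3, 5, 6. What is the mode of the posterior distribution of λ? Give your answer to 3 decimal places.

λ̂_MAP = 3.719

Σxᵢ = 9+2+4+1+10+3+5+6 = 40, with n = 8.
Posterior ∝ λ^5e^(−4.1λ) · λ^40e^(−8λ) = λ^45e^(−12.1λ), i.e. Gamma(shape=46, rate=12.1).
The mode of a Gamma(a, b) with a ≥ 1 (shape–rate) is (a−1)/b = 45/12.1 ≈ 3.719.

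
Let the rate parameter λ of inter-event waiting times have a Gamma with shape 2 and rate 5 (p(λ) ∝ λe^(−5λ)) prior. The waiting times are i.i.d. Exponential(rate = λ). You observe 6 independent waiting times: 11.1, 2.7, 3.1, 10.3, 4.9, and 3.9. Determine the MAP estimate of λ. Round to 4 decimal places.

The Exponential(rate=λ) likelihood is ∝ λ^n e^(−λΣtᵢ). Here n = 6 and Σtᵢ = 11.1 + 2.7 + 3.1 + 10.3 + 4.9 + 3.9 = 36.
Posterior ∝ λe^(−5λ) · λ^6e^(−36λ) = λ^7e^(−41λ), i.e. Gamma(8, 41).
Mode = (a−1)/b = 7/41 ≈ 0.1707.

λ̂_MAP = 0.1707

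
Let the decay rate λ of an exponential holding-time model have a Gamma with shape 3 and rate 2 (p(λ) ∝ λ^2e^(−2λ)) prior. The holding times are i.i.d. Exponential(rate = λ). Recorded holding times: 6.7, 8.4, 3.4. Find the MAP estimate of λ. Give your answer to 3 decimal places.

λ̂_MAP = 0.244

The Exponential(rate=λ) likelihood is ∝ λ^n e^(−λΣtᵢ). Here n = 3 and Σtᵢ = 6.7 + 8.4 + 3.4 = 18.5.
Posterior ∝ λ^2e^(−2λ) · λ^3e^(−18.5λ) = λ^5e^(−20.5λ), i.e. Gamma(6, 20.5).
Mode = (a−1)/b = 5/20.5 ≈ 0.244.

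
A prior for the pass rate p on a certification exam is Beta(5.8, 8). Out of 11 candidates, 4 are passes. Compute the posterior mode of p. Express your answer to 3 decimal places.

p̂_MAP = 0.386

Prior: Beta(5.8, 8).
Data: 4 successes in 11 trials. The binomial likelihood contributes p^4(1−p)^7, so the posterior is Beta(5.8+4, 8+7) = Beta(9.8, 15).
For Beta(a, b) with a, b > 1 the mode is (a−1)/(a+b−2) = 8.8/22.8 ≈ 0.386.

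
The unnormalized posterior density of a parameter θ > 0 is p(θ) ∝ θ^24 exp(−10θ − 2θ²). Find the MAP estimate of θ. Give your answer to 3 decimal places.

ℓ'(θ) = 24/θ − 10 − 4θ. Setting this to zero and multiplying by θ: 4θ² + 10θ − 24 = 0.
θ = (−10 + √(10² + 4·4·24)) / (2·4) = (−10 + √484) / 8 = (−10 + 22)/8 = 3/2.
ℓ''(θ) = −24/θ² − 4 < 0, confirming a maximum.

θ̂_MAP = 1.500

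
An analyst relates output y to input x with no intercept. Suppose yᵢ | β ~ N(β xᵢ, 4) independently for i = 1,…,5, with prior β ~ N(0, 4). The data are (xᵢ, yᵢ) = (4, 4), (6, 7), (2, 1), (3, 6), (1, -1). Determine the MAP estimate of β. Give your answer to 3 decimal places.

log p(β | y) = −Σ(yᵢ − βxᵢ)²/(2·4) − β²/(2·4) + const.
Setting the derivative to zero: Σxᵢ(yᵢ − βxᵢ)/4 − β/4 = 0, so β = Σxᵢyᵢ / (Σxᵢ² + σ²/τ²).
Σxᵢyᵢ = 4·4 + 6·7 + 2·1 + 3·6 + 1·(-1) = 77; Σxᵢ² = 66; σ²/τ² = 1.
β̂_MAP = 77 / (66 + 1) = 77/67 ≈ 1.149.

β̂_MAP = 1.149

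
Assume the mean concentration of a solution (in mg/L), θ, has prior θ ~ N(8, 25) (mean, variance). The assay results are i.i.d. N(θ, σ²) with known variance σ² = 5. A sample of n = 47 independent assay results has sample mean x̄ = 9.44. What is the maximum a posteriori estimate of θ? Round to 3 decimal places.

θ̂_MAP = 9.434

n = 47, x̄ = 9.44.
For a Normal prior and Normal likelihood with known variance, the posterior is Normal; its mode equals its mean, the precision-weighted average.
Prior precision 1/σ₀² = 1/25 = 0.04; data precision n/σ² = 47/5 = 9.4.
θ̂ = (0.04·8 + 9.4·9.44) / (0.04 + 9.4) = 89.056/9.44 = 2783/295 ≈ 9.434.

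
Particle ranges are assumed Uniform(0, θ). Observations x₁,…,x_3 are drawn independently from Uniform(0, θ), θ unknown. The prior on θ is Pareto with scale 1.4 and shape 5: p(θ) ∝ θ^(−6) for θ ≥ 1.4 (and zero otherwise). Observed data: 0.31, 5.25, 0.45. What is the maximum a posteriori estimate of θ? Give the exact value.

θ̂_MAP = 5.25

The Uniform(0, θ) likelihood is θ^(−n) for θ ≥ max(xᵢ), zero otherwise. Here max(xᵢ) = 5.25.
Posterior ∝ θ^(−6) · θ^(−3) = θ^(−9) on θ ≥ max(1.4, 5.25) = 5.25.
This density is strictly decreasing in θ, so the posterior mode lies at the lower boundary of the support.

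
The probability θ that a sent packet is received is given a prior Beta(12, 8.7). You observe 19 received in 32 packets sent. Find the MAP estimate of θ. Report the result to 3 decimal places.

Prior: Beta(12, 8.7).
Data: 19 successes in 32 trials. The binomial likelihood contributes θ^19(1−θ)^13, so the posterior is Beta(12+19, 8.7+13) = Beta(31, 21.7).
For Beta(a, b) with a, b > 1 the mode is (a−1)/(a+b−2) = 30/50.7 ≈ 0.592.

θ̂_MAP = 0.592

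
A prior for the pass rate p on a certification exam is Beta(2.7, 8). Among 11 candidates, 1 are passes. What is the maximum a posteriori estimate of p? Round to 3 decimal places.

Prior: Beta(2.7, 8).
Data: 1 success in 11 trials. The binomial likelihood contributes p(1−p)^10, so the posterior is Beta(2.7+1, 8+10) = Beta(3.7, 18).
For Beta(a, b) with a, b > 1 the mode is (a−1)/(a+b−2) = 2.7/19.7 ≈ 0.137.

p̂_MAP = 0.137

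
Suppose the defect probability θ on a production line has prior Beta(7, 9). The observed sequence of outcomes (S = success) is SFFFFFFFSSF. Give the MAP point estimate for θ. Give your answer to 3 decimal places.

θ̂_MAP = 0.360

Prior: Beta(7, 9).
Data: 3 successes in 11 trials (from the sequence). The binomial likelihood contributes θ^3(1−θ)^8, so the posterior is Beta(7+3, 9+8) = Beta(10, 17).
For Beta(a, b) with a, b > 1 the mode is (a−1)/(a+b−2) = 9/25 ≈ 0.360.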